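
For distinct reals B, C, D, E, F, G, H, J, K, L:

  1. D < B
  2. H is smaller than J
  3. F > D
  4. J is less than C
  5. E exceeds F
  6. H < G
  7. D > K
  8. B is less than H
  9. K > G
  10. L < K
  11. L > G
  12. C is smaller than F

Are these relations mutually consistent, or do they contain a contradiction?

inconsistent

We have H < G stated directly, yet also G < L < K < D < B < H by chaining the others — so G < H. Contradiction.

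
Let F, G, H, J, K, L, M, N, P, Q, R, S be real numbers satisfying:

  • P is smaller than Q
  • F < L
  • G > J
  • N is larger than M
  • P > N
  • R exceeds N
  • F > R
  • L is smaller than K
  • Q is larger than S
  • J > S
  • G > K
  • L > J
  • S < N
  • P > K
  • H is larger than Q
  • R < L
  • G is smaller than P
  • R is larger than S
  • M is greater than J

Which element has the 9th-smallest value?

G

Chaining the given pairs: S < J < M < N < R < F < L < K < G < P < Q < H.
Counting 9 from the smallest end gives G.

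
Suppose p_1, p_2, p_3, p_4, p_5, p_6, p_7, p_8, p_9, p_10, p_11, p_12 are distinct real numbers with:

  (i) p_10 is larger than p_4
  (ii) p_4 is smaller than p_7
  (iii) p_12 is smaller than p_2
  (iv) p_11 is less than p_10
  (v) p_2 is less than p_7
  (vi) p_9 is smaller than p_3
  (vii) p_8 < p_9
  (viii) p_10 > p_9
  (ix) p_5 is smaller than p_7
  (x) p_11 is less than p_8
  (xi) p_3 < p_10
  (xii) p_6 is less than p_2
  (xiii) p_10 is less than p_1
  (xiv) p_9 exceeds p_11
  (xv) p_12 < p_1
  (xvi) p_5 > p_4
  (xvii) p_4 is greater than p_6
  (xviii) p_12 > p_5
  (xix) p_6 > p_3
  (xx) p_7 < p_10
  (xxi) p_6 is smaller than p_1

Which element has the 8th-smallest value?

The consecutive relations fix a unique order: p_11 < p_8 < p_9 < p_3 < p_6 < p_4 < p_5 < p_12 < p_2 < p_7 < p_10 < p_1.
Counting 8 from the smallest end gives p_12.

p_12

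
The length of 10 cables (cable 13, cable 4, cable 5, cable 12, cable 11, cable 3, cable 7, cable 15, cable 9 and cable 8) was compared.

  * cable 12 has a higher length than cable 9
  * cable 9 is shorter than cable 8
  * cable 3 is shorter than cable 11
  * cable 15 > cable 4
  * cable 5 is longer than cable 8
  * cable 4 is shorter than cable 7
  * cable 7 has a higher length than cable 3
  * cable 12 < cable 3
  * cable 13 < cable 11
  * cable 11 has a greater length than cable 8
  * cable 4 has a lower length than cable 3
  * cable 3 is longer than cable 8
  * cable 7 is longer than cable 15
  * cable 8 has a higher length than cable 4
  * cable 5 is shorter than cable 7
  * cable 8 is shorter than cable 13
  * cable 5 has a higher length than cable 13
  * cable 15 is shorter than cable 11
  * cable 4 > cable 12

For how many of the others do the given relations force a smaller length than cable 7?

8

From cable 7 the given relations immediately reach cable 4, cable 3, cable 15, cable 5.
From those, cable 12, cable 8, cable 13 — 7 in total.
From those, cable 9 — 8 in total.
No other element is forced below cable 7 by the given relations, so the count is 8.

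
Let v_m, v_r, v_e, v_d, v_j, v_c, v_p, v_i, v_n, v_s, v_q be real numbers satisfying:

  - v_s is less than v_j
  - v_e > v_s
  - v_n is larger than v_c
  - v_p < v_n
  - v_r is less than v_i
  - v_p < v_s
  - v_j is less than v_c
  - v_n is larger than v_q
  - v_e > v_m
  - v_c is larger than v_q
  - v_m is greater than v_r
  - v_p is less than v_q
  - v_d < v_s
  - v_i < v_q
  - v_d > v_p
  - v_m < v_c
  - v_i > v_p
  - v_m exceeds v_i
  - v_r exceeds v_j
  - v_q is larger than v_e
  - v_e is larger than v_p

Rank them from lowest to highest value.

v_p < v_d < v_s < v_j < v_r < v_i < v_m < v_e < v_q < v_c < v_n

Each adjacent pair is fixed by a given relation: v_p < v_d; v_d < v_s; v_s < v_j; v_j < v_r; v_r < v_i; v_i < v_m; v_m < v_e; v_e < v_q; v_q < v_c; v_c < v_n. Chaining them end to end gives the full order.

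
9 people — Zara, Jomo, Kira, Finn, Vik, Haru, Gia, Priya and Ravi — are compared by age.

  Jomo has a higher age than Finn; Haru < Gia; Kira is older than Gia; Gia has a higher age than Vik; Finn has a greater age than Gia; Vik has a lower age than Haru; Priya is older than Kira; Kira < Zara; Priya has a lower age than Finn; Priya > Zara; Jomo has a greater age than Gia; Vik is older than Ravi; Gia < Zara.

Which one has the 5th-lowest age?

The consecutive relations fix a unique order: Ravi < Vik < Haru < Gia < Kira < Zara < Priya < Finn < Jomo.
The 5th smallest is Kira.

Kira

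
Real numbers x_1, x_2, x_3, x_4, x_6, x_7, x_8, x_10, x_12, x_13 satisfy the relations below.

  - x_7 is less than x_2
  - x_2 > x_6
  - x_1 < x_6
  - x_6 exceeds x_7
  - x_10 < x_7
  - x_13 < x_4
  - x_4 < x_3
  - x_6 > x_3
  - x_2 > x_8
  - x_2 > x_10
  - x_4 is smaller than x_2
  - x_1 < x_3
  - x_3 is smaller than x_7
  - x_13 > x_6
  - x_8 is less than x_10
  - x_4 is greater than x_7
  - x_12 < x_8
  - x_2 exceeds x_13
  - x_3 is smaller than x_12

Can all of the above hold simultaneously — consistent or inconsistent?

We have x_4 < x_3 stated directly, yet also x_3 < x_12 < x_8 < x_10 < x_7 < x_6 < x_13 < x_4 by chaining the others — so x_3 < x_4. Contradiction.

inconsistent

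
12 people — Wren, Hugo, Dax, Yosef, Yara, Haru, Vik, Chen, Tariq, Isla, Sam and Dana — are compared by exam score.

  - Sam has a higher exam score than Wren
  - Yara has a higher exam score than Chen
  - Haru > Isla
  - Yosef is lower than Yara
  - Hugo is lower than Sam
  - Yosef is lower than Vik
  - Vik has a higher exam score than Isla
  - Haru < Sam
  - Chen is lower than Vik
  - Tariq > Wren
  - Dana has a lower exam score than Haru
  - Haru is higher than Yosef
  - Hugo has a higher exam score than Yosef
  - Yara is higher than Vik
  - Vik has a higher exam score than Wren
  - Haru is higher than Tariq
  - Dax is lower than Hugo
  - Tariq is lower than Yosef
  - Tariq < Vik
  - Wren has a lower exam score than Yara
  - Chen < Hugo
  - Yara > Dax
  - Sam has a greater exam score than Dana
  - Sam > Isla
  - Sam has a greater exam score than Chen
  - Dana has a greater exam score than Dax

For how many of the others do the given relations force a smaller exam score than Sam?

9

The elements the relations force below Sam are Chen, Wren, Dax, Tariq, Isla, Yosef, Dana, Haru, Hugo — no chain reaches any other.
That is 9.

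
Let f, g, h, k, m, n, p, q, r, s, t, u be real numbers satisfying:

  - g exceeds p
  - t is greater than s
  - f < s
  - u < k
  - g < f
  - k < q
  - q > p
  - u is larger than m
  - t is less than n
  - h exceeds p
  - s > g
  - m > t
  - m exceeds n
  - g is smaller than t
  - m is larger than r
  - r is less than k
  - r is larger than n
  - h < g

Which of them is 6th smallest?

t

Chaining the given pairs: p < h < g < f < s < t < n < r < m < u < k < q.
Counting 6 from the smallest end gives t.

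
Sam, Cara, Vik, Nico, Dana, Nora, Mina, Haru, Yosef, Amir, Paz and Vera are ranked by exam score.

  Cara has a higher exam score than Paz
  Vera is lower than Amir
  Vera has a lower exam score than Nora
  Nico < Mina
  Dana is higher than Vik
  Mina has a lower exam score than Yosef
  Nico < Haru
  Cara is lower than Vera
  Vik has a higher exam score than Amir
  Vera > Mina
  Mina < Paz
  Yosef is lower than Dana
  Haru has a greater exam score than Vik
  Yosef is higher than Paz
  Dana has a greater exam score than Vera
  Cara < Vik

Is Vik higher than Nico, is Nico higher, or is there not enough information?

Vik

The relevant relations are Nico < Mina; Mina < Paz; Paz < Cara; Cara < Vera; Vera < Amir; Amir < Vik.
Chaining these gives Nico < Mina < Paz < Cara < Vera < Amir < Vik.
So Vik is higher.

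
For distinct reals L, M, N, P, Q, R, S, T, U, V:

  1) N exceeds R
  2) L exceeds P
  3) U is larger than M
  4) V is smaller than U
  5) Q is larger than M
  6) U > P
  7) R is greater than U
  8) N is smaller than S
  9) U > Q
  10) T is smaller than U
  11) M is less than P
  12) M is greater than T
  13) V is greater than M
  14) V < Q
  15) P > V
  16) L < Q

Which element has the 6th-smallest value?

Q

Chaining the given pairs: T < M < V < P < L < Q < U < R < N < S.
The 6th smallest is Q.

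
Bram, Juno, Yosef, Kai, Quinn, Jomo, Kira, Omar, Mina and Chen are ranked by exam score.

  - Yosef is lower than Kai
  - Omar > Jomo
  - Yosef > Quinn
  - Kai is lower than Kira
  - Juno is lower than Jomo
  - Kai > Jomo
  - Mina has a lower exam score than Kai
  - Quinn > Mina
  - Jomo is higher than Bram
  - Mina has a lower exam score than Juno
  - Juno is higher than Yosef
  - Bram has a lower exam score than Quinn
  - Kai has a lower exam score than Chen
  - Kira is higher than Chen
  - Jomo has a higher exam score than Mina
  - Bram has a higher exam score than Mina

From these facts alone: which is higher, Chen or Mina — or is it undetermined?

Mina < Bram and Bram < Quinn give Mina < Quinn.
Then Quinn < Yosef extends the chain to Yosef.
Then Yosef < Juno extends the chain to Juno.
With Juno < Jomo: Mina < Bram < Quinn < Yosef < Juno < Jomo.
With Jomo < Kai: Mina < Bram < Quinn < Yosef < Juno < Jomo < Kai.
With Kai < Chen: Mina < Bram < Quinn < Yosef < Juno < Jomo < Kai < Chen.
So Chen is higher.

Chen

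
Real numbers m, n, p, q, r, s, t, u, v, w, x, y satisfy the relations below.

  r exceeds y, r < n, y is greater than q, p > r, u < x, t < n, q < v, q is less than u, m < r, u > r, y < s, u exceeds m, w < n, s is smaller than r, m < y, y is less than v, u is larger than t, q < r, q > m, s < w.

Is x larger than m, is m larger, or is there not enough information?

x

Link the given pairs in sequence: m < q; q < y; y < r; r < u; u < x.
Together: m < q < y < r < u < x.
So x is larger.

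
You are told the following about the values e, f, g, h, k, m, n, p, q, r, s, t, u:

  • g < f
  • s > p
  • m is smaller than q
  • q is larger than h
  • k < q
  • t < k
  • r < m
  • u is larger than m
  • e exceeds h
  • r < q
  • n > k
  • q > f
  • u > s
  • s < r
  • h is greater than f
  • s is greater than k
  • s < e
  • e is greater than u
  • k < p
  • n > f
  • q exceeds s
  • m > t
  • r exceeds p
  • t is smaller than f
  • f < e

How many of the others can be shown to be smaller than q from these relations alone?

The elements the relations force below q are t, k, p, g, s, r, f, h, m — no chain reaches any other.
That is 9.

9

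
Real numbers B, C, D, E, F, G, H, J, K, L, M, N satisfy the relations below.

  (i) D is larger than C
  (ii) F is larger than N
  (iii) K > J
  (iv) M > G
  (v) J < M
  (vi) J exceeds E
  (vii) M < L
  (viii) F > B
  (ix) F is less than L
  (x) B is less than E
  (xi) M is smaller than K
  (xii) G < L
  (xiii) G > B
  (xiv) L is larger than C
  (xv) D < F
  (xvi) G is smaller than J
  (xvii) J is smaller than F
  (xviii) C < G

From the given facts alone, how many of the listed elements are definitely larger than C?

Directly above C: D, G, L.
One step further: J, M, F (6 so far).
One step further: K (7 so far).
Nothing else is reachable above C; 7 in all.

7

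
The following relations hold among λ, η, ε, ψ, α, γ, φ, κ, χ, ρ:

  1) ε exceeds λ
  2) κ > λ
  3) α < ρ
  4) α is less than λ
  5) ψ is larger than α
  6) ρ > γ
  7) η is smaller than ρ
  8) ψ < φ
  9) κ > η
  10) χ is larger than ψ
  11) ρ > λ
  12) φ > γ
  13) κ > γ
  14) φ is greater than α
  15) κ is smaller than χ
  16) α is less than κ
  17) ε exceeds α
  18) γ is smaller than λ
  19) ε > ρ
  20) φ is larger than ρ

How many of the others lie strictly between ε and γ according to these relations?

2

The relations place γ below ε. An element lies strictly between them when it is forced above γ and also forced below ε.
Above γ: {λ, ρ, κ, χ, φ}. Below ε: {α, η, λ, ρ}.
Intersection: {λ, ρ} — 2.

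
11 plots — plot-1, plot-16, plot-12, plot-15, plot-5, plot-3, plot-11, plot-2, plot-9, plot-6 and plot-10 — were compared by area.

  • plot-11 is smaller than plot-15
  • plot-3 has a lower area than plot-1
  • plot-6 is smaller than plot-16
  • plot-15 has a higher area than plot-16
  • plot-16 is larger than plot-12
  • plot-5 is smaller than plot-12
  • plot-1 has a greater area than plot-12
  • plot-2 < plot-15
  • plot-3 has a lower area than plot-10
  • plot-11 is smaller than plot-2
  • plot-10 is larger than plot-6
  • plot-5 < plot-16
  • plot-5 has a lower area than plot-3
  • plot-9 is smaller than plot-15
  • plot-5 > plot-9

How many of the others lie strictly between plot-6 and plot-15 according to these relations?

1

The relations place plot-6 below plot-15. An element lies strictly between them when it is forced above plot-6 and also forced below plot-15.
Above plot-6: {plot-10, plot-16}. Below plot-15: {plot-9, plot-5, plot-12, plot-11, plot-2, plot-16}.
Intersection: {plot-16} — 1.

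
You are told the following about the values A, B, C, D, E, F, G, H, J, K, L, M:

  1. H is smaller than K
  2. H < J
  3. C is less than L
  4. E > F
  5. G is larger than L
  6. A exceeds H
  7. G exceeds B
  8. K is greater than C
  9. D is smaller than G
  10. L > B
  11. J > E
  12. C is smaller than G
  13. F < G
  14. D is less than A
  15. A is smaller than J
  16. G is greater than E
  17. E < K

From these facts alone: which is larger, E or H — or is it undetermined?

Following every chain through E: above E we get K, G, J; below E we get F.
H is not reached, and no chain runs the other way from H to E.
So the given relations leave the order of E and H undetermined.

undetermined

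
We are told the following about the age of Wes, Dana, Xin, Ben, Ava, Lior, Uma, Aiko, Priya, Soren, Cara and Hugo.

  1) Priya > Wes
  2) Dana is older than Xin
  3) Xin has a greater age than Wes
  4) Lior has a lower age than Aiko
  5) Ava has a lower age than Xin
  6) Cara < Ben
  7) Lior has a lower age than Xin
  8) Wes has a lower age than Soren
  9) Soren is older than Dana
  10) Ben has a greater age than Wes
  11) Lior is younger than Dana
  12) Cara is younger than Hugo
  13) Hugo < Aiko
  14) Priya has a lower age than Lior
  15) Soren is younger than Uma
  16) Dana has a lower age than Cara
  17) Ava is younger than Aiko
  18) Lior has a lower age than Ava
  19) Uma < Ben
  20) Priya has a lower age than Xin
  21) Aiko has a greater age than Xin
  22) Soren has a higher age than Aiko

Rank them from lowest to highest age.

Each adjacent pair is fixed by a given relation: Wes < Priya; Priya < Lior; Lior < Ava; Ava < Xin; Xin < Dana; Dana < Cara; Cara < Hugo; Hugo < Aiko; Aiko < Soren; Soren < Uma; Uma < Ben. Chaining them end to end gives the full order.

Wes < Priya < Lior < Ava < Xin < Dana < Cara < Hugo < Aiko < Soren < Uma < Ben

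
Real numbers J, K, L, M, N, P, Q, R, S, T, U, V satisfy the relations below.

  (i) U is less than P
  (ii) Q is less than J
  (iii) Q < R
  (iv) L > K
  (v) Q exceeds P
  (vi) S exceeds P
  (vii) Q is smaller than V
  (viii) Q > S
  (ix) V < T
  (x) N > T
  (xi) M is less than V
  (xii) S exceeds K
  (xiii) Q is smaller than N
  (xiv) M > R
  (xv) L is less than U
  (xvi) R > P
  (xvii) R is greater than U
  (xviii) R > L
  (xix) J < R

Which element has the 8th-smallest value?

R

Piecing the relations together gives one ordering: K < L < U < P < S < Q < J < R < M < V < T < N.
Counting 8 from the smallest end gives R.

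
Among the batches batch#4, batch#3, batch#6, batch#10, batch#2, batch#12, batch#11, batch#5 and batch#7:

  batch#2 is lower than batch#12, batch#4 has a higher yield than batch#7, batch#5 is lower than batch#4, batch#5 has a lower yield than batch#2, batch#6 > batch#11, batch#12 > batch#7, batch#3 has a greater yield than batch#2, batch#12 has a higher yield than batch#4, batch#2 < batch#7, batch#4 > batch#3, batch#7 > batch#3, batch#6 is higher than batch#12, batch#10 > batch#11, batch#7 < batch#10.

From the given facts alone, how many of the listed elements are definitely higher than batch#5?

Directly above batch#5: batch#2, batch#4.
One step further: batch#3, batch#7, batch#12 (5 so far).
One step further: batch#10, batch#6 (7 so far).
Nothing else is reachable above batch#5; 7 in all.

7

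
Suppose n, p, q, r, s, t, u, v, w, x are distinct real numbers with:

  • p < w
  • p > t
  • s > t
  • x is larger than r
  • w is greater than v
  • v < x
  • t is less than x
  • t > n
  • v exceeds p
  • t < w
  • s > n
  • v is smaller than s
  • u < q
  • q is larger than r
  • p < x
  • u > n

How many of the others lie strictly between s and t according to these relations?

2

Chaining upward from t reaches: p, v, w, x.
Chaining downward from s reaches: n, p, v.
Strictly between t and s are those in both lists: p, v — 2 elements.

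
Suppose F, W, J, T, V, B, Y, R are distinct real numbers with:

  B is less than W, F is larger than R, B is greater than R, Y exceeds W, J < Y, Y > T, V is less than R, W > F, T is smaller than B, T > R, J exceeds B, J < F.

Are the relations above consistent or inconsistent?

Every relation is compatible with V < R < T < B < J < F < W < Y; the set is consistent.

consistent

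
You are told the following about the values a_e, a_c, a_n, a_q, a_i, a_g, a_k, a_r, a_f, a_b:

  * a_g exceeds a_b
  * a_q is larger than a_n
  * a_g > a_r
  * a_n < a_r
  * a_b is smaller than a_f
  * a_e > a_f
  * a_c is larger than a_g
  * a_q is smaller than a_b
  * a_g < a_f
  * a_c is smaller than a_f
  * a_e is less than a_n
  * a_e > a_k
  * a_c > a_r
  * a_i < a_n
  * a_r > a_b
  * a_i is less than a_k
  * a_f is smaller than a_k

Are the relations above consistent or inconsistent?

Chaining the given relations yields a_n < a_q < a_b < a_r < a_g < a_c < a_f < a_k < a_e, so a_n < a_e. But one relation states a_e < a_n. These cannot both hold.

inconsistent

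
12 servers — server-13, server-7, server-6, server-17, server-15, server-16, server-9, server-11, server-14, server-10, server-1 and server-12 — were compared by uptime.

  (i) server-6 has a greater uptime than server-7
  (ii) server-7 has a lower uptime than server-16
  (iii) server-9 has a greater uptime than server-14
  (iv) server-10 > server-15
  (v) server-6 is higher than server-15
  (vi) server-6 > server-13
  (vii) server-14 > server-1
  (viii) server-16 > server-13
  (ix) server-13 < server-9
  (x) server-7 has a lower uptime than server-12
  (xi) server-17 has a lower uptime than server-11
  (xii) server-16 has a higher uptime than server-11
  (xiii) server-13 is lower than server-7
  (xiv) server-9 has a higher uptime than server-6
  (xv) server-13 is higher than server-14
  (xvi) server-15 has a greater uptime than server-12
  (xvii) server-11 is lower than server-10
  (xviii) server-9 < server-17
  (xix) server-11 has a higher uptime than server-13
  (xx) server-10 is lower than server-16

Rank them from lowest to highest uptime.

Each adjacent pair is fixed by a given relation: server-1 < server-14; server-14 < server-13; server-13 < server-7; server-7 < server-12; server-12 < server-15; server-15 < server-6; server-6 < server-9; server-9 < server-17; server-17 < server-11; server-11 < server-10; server-10 < server-16. Chaining them end to end gives the full order.

server-1 < server-14 < server-13 < server-7 < server-12 < server-15 < server-6 < server-9 < server-17 < server-11 < server-10 < server-16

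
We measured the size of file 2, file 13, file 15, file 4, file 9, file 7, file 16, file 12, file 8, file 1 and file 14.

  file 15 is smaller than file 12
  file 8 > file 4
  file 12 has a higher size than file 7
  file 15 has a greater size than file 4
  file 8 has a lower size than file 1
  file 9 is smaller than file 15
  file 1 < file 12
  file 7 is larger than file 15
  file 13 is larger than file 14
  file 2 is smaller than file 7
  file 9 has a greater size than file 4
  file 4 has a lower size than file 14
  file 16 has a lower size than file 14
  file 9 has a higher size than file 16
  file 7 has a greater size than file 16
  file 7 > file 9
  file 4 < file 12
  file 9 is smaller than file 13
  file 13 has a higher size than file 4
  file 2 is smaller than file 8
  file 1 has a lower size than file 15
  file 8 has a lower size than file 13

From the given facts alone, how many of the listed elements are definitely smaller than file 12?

The elements the relations force below file 12 are file 2, file 4, file 8, file 1, file 16, file 9, file 15, file 7 — no chain reaches any other.
That is 8.

8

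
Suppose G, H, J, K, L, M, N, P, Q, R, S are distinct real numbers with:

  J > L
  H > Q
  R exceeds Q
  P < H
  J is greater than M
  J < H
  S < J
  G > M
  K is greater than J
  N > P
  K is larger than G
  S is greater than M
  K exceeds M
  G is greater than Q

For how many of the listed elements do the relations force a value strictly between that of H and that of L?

The relations place L below H. An element lies strictly between them when it is forced above L and also forced below H.
Above L: {J, K}. Below H: {M, Q, S, P, J}.
Intersection: {J} — 1.

1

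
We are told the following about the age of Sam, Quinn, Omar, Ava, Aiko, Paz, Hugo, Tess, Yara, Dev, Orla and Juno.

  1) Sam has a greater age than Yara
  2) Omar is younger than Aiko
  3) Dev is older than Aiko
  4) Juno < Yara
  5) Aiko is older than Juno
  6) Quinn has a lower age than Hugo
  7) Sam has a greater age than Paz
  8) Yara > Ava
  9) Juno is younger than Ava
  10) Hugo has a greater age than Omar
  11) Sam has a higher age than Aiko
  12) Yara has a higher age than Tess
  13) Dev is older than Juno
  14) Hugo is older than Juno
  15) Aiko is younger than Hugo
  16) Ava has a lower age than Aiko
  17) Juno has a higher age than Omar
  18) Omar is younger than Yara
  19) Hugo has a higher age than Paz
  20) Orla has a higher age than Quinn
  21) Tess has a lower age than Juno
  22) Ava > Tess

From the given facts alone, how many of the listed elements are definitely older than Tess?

From Tess the given relations immediately reach Juno, Ava, Yara.
From those, Aiko, Hugo, Dev, Sam — 7 in total.
Nothing else is reachable above Tess; 7 in all.

7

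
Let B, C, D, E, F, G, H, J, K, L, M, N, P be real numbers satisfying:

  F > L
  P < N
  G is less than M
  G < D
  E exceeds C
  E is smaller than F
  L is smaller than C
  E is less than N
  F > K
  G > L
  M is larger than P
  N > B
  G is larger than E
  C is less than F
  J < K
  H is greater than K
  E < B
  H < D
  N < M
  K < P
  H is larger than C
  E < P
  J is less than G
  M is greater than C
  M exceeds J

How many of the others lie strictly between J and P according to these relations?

Chaining upward from J reaches: K, G, F, N, H, D, M.
Chaining downward from P reaches: L, C, K, E.
Strictly between J and P are those in both lists: K — 1 element.

1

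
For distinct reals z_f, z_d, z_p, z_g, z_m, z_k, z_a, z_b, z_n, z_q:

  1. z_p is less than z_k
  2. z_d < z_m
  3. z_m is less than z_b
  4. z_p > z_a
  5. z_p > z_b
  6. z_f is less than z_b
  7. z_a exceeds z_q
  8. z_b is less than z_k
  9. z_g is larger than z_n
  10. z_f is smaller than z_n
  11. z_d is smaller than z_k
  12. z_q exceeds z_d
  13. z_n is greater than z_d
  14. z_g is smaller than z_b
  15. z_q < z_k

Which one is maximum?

z_k

Chaining downward from z_k: directly below it, z_d, z_q, z_b, z_p; then z_m, z_f, z_a, z_g; then z_n.
That covers every other element, and nothing is given above z_k, so z_k is the maximum.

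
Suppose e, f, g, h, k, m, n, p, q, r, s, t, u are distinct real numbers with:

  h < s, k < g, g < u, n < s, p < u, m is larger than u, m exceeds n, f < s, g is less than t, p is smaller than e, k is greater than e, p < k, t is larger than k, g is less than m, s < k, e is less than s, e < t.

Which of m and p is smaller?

p

Following the relations from p: p < e < s < k < g < u < m.
So p < m; p is the smaller of the two.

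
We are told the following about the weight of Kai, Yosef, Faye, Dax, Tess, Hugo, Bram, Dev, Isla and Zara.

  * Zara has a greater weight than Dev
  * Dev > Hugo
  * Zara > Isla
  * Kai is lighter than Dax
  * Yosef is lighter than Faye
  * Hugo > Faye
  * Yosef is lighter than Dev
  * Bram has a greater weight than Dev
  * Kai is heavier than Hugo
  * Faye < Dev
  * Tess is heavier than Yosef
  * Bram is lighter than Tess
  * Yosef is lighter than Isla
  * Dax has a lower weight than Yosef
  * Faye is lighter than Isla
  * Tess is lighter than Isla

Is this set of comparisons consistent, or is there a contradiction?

We have Yosef < Faye stated directly, yet also Faye < Hugo < Kai < Dax < Yosef by chaining the others — so Faye < Yosef. Contradiction.

inconsistent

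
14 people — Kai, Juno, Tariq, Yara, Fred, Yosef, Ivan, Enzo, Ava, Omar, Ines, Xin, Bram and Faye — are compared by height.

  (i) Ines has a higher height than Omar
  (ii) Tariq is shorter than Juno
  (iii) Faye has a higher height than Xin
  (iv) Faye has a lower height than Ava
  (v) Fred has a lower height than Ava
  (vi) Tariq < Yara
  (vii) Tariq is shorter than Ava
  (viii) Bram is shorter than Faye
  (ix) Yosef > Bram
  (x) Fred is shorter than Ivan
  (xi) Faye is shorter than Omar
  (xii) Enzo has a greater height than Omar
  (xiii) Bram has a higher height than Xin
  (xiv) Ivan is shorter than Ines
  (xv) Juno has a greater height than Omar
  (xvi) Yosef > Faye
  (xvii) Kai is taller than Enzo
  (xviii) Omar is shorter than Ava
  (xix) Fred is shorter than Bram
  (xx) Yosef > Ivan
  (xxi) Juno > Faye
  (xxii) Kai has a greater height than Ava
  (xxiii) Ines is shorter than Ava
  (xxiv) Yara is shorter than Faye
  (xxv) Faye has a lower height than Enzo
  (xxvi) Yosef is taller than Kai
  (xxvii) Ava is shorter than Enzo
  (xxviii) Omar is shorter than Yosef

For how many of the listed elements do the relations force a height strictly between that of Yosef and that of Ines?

The relations place Ines below Yosef. An element lies strictly between them when it is forced above Ines and also forced below Yosef.
Above Ines: {Ava, Enzo, Kai}. Below Yosef: {Tariq, Fred, Ivan, Xin, Yara, Bram, Faye, Omar, Ava, Enzo, Kai}.
Intersection: {Ava, Enzo, Kai} — 3.

3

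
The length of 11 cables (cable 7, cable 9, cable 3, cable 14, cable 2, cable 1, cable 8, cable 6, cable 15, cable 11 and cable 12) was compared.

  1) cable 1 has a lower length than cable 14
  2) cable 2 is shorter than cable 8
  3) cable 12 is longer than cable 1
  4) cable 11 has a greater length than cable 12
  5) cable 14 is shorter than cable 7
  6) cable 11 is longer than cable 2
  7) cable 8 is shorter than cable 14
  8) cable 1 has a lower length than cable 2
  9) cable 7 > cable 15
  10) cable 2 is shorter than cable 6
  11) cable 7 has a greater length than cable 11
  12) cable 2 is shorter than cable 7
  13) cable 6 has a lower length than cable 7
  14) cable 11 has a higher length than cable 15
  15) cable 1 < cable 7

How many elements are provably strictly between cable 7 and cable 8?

1

Chaining upward from cable 8 reaches: cable 14.
Chaining downward from cable 7 reaches: cable 15, cable 1, cable 2, cable 12, cable 11, cable 14, cable 6.
Strictly between cable 8 and cable 7 are those in both lists: cable 14 — 1 element.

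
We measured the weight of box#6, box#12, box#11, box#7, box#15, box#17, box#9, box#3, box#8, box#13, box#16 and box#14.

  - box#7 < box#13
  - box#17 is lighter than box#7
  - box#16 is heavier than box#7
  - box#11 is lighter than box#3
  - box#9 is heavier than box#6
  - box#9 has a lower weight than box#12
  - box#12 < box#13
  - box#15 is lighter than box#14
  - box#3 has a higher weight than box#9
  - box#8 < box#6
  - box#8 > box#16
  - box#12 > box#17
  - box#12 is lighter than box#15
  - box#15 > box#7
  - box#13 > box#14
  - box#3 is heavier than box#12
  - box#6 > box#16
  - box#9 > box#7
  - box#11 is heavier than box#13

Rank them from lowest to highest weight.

box#17 < box#7 < box#16 < box#8 < box#6 < box#9 < box#12 < box#15 < box#14 < box#13 < box#11 < box#3

Each adjacent pair is fixed by a given relation: box#17 < box#7; box#7 < box#16; box#16 < box#8; box#8 < box#6; box#6 < box#9; box#9 < box#12; box#12 < box#15; box#15 < box#14; box#14 < box#13; box#13 < box#11; box#11 < box#3. Chaining them end to end gives the full order.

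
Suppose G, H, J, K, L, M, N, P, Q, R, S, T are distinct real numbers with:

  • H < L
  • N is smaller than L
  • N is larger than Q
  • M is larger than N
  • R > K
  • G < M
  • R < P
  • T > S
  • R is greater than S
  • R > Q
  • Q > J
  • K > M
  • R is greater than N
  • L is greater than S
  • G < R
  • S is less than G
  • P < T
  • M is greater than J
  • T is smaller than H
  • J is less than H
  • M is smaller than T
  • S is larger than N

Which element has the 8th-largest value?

The consecutive relations fix a unique order: J < Q < N < S < G < M < K < R < P < T < H < L.
The 8th largest is G.

G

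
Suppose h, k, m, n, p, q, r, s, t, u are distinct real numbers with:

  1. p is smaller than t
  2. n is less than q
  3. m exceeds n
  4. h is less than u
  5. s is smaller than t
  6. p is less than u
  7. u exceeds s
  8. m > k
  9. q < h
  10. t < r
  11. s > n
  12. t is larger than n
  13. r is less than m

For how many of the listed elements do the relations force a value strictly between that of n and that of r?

The relations place n below r. An element lies strictly between them when it is forced above n and also forced below r.
Above n: {q, s, h, t, u, m}. Below r: {p, s, t}.
Intersection: {s, t} — 2.

2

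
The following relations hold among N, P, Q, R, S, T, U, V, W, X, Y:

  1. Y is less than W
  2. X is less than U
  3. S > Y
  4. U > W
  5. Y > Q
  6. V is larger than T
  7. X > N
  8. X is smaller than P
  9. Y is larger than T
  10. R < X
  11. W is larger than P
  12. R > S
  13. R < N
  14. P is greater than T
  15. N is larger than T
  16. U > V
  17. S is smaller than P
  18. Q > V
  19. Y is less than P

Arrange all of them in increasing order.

T < V < Q < Y < S < R < N < X < P < W < U

Each adjacent pair is fixed by a given relation: T < V; V < Q; Q < Y; Y < S; S < R; R < N; N < X; X < P; P < W; W < U. Chaining them end to end gives the full order.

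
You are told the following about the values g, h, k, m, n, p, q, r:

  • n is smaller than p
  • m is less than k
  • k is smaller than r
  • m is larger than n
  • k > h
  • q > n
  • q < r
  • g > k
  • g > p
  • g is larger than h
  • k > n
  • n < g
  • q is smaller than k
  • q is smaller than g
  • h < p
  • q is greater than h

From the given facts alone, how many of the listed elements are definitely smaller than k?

4

From k the given relations immediately reach h, n, q, m.
No other element is forced below k by the given relations, so the count is 4.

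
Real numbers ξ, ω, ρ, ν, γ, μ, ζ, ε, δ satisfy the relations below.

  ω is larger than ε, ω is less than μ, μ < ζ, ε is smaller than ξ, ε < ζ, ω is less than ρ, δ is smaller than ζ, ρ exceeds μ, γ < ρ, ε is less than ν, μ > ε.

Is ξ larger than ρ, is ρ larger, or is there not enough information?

undetermined

Following every chain through ξ: below ξ we get ε.
ρ is not reached, and no chain runs the other way from ρ to ξ.
So the given relations leave the order of ξ and ρ undetermined.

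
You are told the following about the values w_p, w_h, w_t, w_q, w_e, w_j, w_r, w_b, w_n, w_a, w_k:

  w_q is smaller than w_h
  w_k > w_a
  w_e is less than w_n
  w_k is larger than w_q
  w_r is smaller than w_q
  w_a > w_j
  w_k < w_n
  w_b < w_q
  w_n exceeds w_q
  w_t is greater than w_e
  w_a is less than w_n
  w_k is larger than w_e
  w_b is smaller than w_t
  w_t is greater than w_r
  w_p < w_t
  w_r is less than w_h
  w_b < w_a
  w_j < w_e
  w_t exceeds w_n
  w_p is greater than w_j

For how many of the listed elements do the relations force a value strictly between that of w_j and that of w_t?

The relations place w_j below w_t. An element lies strictly between them when it is forced above w_j and also forced below w_t.
Above w_j: {w_p, w_a, w_e, w_k, w_n}. Below w_t: {w_b, w_p, w_a, w_e, w_r, w_q, w_k, w_n}.
Intersection: {w_p, w_a, w_e, w_k, w_n} — 5.

5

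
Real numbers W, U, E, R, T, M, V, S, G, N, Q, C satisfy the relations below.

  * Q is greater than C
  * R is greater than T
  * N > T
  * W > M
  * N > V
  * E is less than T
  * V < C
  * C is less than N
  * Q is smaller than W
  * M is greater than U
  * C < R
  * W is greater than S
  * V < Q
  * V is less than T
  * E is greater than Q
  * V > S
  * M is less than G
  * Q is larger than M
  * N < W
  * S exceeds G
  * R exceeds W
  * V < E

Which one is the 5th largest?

E

Piecing the relations together gives one ordering: U < M < G < S < V < C < Q < E < T < N < W < R.
The 5th largest is E.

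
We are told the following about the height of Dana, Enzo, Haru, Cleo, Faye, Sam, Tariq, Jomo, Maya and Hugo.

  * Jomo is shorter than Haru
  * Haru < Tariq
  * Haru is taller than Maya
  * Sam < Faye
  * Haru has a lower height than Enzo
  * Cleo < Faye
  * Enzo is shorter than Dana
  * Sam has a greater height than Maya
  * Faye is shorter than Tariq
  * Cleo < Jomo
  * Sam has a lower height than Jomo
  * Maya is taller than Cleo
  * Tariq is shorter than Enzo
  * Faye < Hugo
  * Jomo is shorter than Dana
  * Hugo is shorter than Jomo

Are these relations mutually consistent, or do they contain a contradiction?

The single ordering Cleo < Maya < Sam < Faye < Hugo < Jomo < Haru < Tariq < Enzo < Dana satisfies every listed relation, so no contradiction arises.

consistent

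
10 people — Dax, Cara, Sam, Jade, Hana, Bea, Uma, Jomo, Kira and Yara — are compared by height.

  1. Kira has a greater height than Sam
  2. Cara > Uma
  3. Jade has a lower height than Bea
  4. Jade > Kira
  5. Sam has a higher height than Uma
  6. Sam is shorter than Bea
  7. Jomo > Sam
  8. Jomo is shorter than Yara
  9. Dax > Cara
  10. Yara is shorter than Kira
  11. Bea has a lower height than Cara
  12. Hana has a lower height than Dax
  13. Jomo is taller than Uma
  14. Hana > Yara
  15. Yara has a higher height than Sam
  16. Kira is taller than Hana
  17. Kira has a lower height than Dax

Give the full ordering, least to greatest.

The consecutive links are each given: Uma < Sam; Sam < Jomo; Jomo < Yara; Yara < Hana; Hana < Kira; Kira < Jade; Jade < Bea; Bea < Cara; Cara < Dax.

Uma < Sam < Jomo < Yara < Hana < Kira < Jade < Bea < Cara < Dax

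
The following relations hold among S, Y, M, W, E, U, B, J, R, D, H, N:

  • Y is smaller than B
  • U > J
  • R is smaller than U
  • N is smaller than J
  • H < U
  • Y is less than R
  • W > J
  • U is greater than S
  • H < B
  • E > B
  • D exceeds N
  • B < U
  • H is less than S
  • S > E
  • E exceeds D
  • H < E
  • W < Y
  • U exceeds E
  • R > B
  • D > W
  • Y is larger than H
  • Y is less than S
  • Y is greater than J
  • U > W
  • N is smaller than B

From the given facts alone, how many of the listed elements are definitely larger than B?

4

The elements the relations force above B are E, R, S, U — no chain reaches any other.
That is 4.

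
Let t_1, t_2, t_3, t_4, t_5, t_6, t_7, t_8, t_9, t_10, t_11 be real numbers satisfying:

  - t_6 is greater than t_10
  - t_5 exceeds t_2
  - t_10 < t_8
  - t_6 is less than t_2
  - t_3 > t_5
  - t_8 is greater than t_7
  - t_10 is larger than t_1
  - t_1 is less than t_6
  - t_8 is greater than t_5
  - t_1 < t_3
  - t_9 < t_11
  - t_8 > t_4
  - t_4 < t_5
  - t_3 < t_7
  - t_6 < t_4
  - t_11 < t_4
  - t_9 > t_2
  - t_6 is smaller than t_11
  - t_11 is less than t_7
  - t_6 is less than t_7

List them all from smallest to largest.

t_1 < t_10 < t_6 < t_2 < t_9 < t_11 < t_4 < t_5 < t_3 < t_7 < t_8

The consecutive links are each given: t_1 < t_10; t_10 < t_6; t_6 < t_2; t_2 < t_9; t_9 < t_11; t_11 < t_4; t_4 < t_5; t_5 < t_3; t_3 < t_7; t_7 < t_8.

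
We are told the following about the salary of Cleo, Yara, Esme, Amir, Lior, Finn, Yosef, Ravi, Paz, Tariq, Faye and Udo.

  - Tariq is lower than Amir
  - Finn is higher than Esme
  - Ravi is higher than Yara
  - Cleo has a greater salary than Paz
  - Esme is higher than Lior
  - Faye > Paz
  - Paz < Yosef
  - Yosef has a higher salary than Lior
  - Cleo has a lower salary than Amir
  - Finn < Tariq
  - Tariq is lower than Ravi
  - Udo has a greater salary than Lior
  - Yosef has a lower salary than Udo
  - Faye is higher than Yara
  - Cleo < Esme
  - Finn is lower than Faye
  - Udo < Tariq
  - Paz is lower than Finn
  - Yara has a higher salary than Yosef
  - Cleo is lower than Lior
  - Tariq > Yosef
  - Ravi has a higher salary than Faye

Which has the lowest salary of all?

Chaining upward from Paz: directly above it, Cleo, Yosef, Finn, Faye; then Lior, Esme, Yara, Udo, Tariq, Amir, Ravi.
That covers every other element, and nothing is given below Paz, so Paz is the lowest salary.

Paz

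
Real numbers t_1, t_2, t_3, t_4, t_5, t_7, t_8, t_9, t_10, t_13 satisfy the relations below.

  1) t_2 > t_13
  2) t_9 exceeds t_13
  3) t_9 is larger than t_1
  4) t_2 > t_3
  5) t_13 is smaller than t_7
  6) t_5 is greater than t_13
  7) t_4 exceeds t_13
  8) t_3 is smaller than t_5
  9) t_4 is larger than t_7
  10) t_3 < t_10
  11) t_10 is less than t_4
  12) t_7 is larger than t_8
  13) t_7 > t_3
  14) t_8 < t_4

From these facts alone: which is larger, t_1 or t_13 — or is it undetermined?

Following every chain through t_13: above t_13 we get t_9, t_7, t_5, t_4, t_2.
t_1 is not reached, and no chain runs the other way from t_1 to t_13.
So the given relations leave the order of t_13 and t_1 undetermined.

undetermined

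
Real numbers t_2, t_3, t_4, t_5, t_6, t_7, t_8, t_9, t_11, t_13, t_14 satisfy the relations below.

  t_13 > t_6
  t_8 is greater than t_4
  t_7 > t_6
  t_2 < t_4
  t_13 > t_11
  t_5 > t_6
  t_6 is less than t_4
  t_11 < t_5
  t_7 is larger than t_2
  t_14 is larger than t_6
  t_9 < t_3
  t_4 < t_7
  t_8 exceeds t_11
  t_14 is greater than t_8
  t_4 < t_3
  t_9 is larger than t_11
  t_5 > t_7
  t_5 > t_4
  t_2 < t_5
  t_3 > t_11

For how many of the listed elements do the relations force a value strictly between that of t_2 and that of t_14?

2

The relations place t_2 below t_14. An element lies strictly between them when it is forced above t_2 and also forced below t_14.
Above t_2: {t_4, t_3, t_8, t_7, t_5}. Below t_14: {t_11, t_6, t_4, t_8}.
Intersection: {t_4, t_8} — 2.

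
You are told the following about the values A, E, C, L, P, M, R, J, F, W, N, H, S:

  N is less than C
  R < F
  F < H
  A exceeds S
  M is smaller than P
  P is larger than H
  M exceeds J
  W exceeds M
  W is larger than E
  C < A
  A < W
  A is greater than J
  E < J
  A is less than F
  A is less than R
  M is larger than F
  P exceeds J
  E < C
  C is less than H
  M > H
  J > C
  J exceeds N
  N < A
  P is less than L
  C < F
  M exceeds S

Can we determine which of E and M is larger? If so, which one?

E < C < J < A < R < F < H < M, by transitivity through C, J, A, R, F, H.
So M is larger.

M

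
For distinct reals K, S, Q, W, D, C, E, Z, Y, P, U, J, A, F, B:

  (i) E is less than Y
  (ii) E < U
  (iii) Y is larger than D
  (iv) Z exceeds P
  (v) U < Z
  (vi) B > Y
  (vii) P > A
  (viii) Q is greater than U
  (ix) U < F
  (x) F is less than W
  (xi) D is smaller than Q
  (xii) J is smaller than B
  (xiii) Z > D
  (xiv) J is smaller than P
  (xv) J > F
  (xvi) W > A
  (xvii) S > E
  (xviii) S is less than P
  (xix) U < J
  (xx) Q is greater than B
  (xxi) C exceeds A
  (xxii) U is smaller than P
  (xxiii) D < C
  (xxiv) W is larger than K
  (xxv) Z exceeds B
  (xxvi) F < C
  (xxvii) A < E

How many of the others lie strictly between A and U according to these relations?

1

Chaining upward from A reaches: E, F, S, C, Y, J, P, W, B, Q, Z.
Chaining downward from U reaches: E.
Strictly between A and U are those in both lists: E — 1 element.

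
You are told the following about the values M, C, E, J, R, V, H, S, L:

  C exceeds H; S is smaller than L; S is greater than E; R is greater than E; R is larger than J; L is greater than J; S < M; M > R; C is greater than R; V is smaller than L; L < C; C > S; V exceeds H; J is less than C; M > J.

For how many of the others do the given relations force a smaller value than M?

4

From M the given relations immediately reach J, R, S.
From those, E — 4 in total.
No other element is forced below M by the given relations, so the count is 4.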